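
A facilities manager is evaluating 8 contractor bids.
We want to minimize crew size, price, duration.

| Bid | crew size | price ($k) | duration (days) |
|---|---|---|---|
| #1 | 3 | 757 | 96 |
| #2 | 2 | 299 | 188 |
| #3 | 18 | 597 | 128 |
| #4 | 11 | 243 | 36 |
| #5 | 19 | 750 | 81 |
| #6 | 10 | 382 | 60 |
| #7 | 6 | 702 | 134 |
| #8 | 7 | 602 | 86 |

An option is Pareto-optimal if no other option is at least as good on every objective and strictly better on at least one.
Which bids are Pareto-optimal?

#1, #2, #4, #6, #7, #8

#1: not dominated.
#2: not dominated (best crew size).
#3: dominated by #4 (crew size 11≤18, price 243≤597, duration 36≤128).
#4: not dominated (best price).
#5: dominated by #4 (crew size 11≤19, price 243≤750, duration 36≤81).
#6: not dominated.
#7: not dominated.
#8: not dominated.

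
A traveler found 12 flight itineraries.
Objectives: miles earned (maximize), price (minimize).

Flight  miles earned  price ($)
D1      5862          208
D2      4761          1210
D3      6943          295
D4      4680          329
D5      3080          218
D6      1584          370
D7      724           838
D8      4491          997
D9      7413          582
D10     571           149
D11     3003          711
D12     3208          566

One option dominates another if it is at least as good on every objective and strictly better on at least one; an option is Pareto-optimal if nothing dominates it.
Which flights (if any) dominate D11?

D1, D3, D4, D5, D9, D12

D1: miles earned 5862≥3003, price 208≤711 — dominates D11.
D3: miles earned 6943≥3003, price 295≤711 — dominates D11.
D4: miles earned 4680≥3003, price 329≤711 — dominates D11.
D5: miles earned 3080≥3003, price 218≤711 — dominates D11.
D9: miles earned 7413≥3003, price 582≤711 — dominates D11.
D12: miles earned 3208≥3003, price 566≤711 — dominates D11.
Others (D2, D6, D7, D8, D10) are each worse than D11 on at least one objective.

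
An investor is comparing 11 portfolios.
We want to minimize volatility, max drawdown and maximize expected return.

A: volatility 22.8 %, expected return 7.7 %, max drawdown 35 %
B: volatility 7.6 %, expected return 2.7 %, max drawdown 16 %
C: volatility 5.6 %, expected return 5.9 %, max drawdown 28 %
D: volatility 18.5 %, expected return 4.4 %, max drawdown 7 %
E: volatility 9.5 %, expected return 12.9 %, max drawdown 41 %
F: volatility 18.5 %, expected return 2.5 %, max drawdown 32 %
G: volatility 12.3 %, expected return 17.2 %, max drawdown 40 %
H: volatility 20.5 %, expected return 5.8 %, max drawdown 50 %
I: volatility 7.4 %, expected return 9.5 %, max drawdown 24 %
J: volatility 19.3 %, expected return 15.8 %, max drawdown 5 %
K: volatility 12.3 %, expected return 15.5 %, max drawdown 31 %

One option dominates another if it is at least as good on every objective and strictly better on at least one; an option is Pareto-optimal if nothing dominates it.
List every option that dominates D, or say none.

A: worse on volatility (22.8 vs 18.5).
B: worse on expected return (2.7 vs 4.4).
C: worse on max drawdown (28 vs 7).
E: worse on max drawdown (41 vs 7).
F: worse on expected return (2.5 vs 4.4).
G: worse on max drawdown (40 vs 7).
H: worse on volatility (20.5 vs 18.5).
I: worse on max drawdown (24 vs 7).
J: worse on volatility (19.3 vs 18.5).
K: worse on max drawdown (31 vs 7).
No option dominates D.

none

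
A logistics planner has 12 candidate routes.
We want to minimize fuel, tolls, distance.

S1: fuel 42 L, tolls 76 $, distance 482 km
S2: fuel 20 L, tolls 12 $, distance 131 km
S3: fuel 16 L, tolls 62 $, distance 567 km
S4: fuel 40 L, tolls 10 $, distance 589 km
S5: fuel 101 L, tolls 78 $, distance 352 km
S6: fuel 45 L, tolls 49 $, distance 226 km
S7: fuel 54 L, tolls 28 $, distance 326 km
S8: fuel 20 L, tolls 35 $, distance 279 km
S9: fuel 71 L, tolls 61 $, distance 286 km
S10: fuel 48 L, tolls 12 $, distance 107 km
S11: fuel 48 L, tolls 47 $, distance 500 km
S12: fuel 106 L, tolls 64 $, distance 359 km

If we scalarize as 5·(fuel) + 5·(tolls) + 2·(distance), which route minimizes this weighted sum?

S1: 5·42 + 5·76 + 2·482 = 1554
S2: 5·20 + 5·12 + 2·131 = 422
S3: 5·16 + 5·62 + 2·567 = 1524
S4: 5·40 + 5·10 + 2·589 = 1428
S5: 5·101 + 5·78 + 2·352 = 1599
S6: 5·45 + 5·49 + 2·226 = 922
S7: 5·54 + 5·28 + 2·326 = 1062
S8: 5·20 + 5·35 + 2·279 = 833
S9: 5·71 + 5·61 + 2·286 = 1232
S10: 5·48 + 5·12 + 2·107 = 514
S11: 5·48 + 5·47 + 2·500 = 1475
S12: 5·106 + 5·64 + 2·359 = 1568
Lowest: S2 at 422.

S2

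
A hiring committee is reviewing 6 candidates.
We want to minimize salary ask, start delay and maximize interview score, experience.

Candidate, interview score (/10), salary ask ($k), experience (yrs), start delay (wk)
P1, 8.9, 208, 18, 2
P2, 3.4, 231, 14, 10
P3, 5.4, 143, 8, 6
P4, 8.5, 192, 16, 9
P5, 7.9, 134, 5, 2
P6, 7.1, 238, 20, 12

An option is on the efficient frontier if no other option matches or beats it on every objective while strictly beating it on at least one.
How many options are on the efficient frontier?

5

P1: not dominated (best interview score).
P2: dominated by P1 (interview score 8.9≥3.4, salary ask 208≤231, experience 18≥14, start delay 2≤10).
P3: not dominated.
P4: not dominated.
P5: not dominated (best salary ask).
P6: not dominated (best experience).
Pareto-optimal: P1, P3, P4, P5, P6 → 5.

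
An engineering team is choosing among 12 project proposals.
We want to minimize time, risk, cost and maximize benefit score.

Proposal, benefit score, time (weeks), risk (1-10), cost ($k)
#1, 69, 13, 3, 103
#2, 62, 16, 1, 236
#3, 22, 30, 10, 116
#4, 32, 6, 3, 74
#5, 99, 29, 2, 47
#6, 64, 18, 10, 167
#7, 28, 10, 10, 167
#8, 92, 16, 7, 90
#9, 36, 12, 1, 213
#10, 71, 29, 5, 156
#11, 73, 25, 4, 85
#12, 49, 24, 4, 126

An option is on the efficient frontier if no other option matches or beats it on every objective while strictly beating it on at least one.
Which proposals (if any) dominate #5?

none

#1: worse on benefit score (69 vs 99).
#2: worse on benefit score (62 vs 99).
#3: worse on benefit score (22 vs 99).
#4: worse on benefit score (32 vs 99).
#6: worse on benefit score (64 vs 99).
#7: worse on benefit score (28 vs 99).
#8: worse on benefit score (92 vs 99).
#9: worse on benefit score (36 vs 99).
#10: worse on benefit score (71 vs 99).
#11: worse on benefit score (73 vs 99).
#12: worse on benefit score (49 vs 99).
No option dominates #5.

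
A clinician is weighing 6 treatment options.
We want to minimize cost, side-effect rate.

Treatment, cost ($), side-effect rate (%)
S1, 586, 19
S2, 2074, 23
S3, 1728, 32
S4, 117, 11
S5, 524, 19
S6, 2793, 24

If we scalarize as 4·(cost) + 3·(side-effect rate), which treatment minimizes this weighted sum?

S1: 4·586 + 3·19 = 2401
S2: 4·2074 + 3·23 = 8365
S3: 4·1728 + 3·32 = 7008
S4: 4·117 + 3·11 = 501
S5: 4·524 + 3·19 = 2153
S6: 4·2793 + 3·24 = 11244
Lowest: S4 at 501.

S4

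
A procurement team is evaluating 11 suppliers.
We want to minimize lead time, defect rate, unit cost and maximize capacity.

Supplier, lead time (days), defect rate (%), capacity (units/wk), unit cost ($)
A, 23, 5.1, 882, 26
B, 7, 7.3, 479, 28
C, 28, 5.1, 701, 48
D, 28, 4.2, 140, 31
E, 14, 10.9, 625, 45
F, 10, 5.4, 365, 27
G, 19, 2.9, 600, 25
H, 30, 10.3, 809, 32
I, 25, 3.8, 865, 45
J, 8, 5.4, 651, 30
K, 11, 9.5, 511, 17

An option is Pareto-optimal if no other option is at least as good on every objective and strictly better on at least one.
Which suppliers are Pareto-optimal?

A: not dominated (best capacity).
B: not dominated (best lead time).
C: dominated by A (lead time 23≤28, defect rate 5.1≤5.1, capacity 882≥701, unit cost 26≤48).
D: dominated by G (lead time 19≤28, defect rate 2.9≤4.2, capacity 600≥140, unit cost 25≤31).
E: dominated by J (lead time 8≤14, defect rate 5.4≤10.9, capacity 651≥625, unit cost 30≤45).
F: not dominated.
G: not dominated (best defect rate).
H: dominated by A (lead time 23≤30, defect rate 5.1≤10.3, capacity 882≥809, unit cost 26≤32).
I: not dominated.
J: not dominated.
K: not dominated (best unit cost).

A, B, F, G, I, J, K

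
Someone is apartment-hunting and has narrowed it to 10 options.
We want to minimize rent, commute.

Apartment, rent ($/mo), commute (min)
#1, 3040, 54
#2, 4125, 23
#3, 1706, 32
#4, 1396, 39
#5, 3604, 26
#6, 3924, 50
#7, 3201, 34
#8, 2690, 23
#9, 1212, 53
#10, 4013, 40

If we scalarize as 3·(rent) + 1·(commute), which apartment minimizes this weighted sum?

#9

#1: 3·3040 + 1·54 = 9174
#2: 3·4125 + 1·23 = 12398
#3: 3·1706 + 1·32 = 5150
#4: 3·1396 + 1·39 = 4227
#5: 3·3604 + 1·26 = 10838
#6: 3·3924 + 1·50 = 11822
#7: 3·3201 + 1·34 = 9637
#8: 3·2690 + 1·23 = 8093
#9: 3·1212 + 1·53 = 3689
#10: 3·4013 + 1·40 = 12079
Lowest: #9 at 3689.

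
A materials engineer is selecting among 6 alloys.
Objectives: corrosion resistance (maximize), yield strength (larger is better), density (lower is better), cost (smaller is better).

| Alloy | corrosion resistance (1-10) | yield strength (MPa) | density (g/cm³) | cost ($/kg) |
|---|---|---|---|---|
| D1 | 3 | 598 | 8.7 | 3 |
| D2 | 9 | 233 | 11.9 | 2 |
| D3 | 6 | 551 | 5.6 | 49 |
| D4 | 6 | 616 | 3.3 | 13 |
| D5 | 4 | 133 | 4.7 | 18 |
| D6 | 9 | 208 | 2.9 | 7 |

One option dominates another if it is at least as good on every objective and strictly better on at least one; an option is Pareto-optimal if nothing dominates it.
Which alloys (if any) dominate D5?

D4: corrosion resistance 6≥4, yield strength 616≥133, density 3.3≤4.7, cost 13≤18 — dominates D5.
D6: corrosion resistance 9≥4, yield strength 208≥133, density 2.9≤4.7, cost 7≤18 — dominates D5.
Others (D1, D2, D3) are each worse than D5 on at least one objective.

D4, D6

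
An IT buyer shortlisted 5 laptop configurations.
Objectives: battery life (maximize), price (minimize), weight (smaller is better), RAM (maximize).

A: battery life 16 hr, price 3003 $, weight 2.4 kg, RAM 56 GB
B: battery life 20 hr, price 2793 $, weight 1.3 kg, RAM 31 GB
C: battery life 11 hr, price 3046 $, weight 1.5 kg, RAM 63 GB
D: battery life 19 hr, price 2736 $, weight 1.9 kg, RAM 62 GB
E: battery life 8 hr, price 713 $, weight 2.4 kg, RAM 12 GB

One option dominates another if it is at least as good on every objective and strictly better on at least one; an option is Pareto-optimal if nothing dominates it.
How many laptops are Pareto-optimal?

A: dominated by D (battery life 19≥16, price 2736≤3003, weight 1.9≤2.4, RAM 62≥56).
B: not dominated (best battery life).
C: not dominated (best RAM).
D: not dominated.
E: not dominated (best price).
Pareto-optimal: B, C, D, E → 4.

4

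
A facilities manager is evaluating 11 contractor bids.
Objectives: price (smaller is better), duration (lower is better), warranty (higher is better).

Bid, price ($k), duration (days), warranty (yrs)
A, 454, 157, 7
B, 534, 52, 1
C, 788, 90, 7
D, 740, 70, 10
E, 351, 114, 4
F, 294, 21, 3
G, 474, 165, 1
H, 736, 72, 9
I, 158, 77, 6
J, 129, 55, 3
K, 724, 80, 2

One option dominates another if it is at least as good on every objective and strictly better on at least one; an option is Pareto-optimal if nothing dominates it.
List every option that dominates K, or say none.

F, I, J

F: price 294≤724, duration 21≤80, warranty 3≥2 — dominates K.
I: price 158≤724, duration 77≤80, warranty 6≥2 — dominates K.
J: price 129≤724, duration 55≤80, warranty 3≥2 — dominates K.
Others (A, B, C, D, E, G, H) are each worse than K on at least one objective.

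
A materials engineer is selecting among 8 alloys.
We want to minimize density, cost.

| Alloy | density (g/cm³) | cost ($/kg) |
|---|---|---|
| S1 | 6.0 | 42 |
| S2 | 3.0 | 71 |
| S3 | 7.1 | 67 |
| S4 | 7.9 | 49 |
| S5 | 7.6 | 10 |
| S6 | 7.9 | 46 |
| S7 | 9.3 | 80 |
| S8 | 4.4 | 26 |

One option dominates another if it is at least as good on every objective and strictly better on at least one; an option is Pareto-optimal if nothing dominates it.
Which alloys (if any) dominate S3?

S1: density 6.0≤7.1, cost 42≤67 — dominates S3.
S8: density 4.4≤7.1, cost 26≤67 — dominates S3.
Others (S2, S4, S5, S6, S7) are each worse than S3 on at least one objective.

S1, S8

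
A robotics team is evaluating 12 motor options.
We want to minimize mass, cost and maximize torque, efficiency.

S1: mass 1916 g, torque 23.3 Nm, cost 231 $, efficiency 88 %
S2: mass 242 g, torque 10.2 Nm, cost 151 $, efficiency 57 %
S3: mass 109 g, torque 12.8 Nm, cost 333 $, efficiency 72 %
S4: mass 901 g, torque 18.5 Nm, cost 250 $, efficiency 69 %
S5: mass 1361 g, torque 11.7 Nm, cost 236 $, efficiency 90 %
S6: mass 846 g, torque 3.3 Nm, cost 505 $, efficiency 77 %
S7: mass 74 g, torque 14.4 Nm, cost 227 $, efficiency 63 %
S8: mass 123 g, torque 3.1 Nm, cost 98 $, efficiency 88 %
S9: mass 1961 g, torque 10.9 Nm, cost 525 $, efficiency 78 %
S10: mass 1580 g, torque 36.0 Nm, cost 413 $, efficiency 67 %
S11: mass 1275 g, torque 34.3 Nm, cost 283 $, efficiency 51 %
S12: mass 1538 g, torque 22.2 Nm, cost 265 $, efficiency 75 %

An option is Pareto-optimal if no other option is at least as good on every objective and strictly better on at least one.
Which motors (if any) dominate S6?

S1: worse on mass (1916 vs 846).
S2: worse on efficiency (57 vs 77).
S3: worse on efficiency (72 vs 77).
S4: worse on mass (901 vs 846).
S5: worse on mass (1361 vs 846).
S7: worse on efficiency (63 vs 77).
S8: worse on torque (3.1 vs 3.3).
S9: worse on mass (1961 vs 846).
S10: worse on mass (1580 vs 846).
S11: worse on mass (1275 vs 846).
S12: worse on mass (1538 vs 846).
No option dominates S6.

none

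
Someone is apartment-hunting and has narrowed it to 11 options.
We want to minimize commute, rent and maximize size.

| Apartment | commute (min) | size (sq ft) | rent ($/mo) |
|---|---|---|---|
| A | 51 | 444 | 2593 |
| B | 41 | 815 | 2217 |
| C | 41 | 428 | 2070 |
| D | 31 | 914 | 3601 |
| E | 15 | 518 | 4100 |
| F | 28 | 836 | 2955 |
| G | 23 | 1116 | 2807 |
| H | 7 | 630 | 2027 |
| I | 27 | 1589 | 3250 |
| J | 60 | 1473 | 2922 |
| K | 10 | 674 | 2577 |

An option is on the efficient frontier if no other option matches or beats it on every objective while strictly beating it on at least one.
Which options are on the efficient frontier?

B, G, H, I, J, K

A: dominated by B (commute 41≤51, size 815≥444, rent 2217≤2593).
B: not dominated.
C: dominated by H (commute 7≤41, size 630≥428, rent 2027≤2070).
D: dominated by G (commute 23≤31, size 1116≥914, rent 2807≤3601).
E: dominated by H (commute 7≤15, size 630≥518, rent 2027≤4100).
F: dominated by G (commute 23≤28, size 1116≥836, rent 2807≤2955).
G: not dominated.
H: not dominated (best commute).
I: not dominated (best size).
J: not dominated.
K: not dominated.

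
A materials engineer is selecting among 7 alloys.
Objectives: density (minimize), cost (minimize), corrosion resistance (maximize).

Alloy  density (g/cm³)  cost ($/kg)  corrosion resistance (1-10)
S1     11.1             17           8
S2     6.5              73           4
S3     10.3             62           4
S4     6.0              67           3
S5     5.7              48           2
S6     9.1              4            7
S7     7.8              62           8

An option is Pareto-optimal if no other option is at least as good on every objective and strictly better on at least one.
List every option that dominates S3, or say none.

S6: density 9.1≤10.3, cost 4≤62, corrosion resistance 7≥4 — dominates S3.
S7: density 7.8≤10.3, cost 62≤62, corrosion resistance 8≥4 — dominates S3.
Others (S1, S2, S4, S5) are each worse than S3 on at least one objective.

S6, S7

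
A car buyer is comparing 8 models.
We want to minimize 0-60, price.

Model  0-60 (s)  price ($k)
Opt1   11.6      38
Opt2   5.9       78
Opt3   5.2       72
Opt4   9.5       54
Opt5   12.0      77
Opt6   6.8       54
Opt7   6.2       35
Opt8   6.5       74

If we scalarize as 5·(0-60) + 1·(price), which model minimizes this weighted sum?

Opt1: 5·11.6 + 1·38 = 96.0
Opt2: 5·5.9 + 1·78 = 107.5
Opt3: 5·5.2 + 1·72 = 98.0
Opt4: 5·9.5 + 1·54 = 101.5
Opt5: 5·12.0 + 1·77 = 137.0
Opt6: 5·6.8 + 1·54 = 88.0
Opt7: 5·6.2 + 1·35 = 66.0
Opt8: 5·6.5 + 1·74 = 106.5
Lowest: Opt7 at 66.0.

Opt7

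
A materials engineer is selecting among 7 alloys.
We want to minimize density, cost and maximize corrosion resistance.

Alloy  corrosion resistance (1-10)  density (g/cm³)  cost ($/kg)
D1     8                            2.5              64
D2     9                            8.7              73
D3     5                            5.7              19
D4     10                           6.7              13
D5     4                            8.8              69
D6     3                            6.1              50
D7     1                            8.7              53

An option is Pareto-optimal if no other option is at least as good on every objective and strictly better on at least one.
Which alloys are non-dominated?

D1: not dominated (best density).
D2: dominated by D4 (corrosion resistance 10≥9, density 6.7≤8.7, cost 13≤73).
D3: not dominated.
D4: not dominated (best corrosion resistance).
D5: dominated by D1 (corrosion resistance 8≥4, density 2.5≤8.8, cost 64≤69).
D6: dominated by D3 (corrosion resistance 5≥3, density 5.7≤6.1, cost 19≤50).
D7: dominated by D3 (corrosion resistance 5≥1, density 5.7≤8.7, cost 19≤53).

D1, D3, D4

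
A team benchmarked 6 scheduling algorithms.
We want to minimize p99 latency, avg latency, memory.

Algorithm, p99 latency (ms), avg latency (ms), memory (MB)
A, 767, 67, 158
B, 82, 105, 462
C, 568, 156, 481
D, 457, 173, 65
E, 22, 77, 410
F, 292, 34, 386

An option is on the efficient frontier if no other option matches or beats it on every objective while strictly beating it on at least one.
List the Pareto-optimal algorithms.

A, D, E, F

A: not dominated.
B: dominated by E (p99 latency 22≤82, avg latency 77≤105, memory 410≤462).
C: dominated by B (p99 latency 82≤568, avg latency 105≤156, memory 462≤481).
D: not dominated (best memory).
E: not dominated (best p99 latency).
F: not dominated (best avg latency).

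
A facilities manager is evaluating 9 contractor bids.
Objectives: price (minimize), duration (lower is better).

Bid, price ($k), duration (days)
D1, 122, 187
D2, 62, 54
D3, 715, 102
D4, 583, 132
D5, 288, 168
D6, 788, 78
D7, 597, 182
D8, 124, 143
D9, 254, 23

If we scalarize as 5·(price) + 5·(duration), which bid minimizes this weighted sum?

D1: 5·122 + 5·187 = 1545
D2: 5·62 + 5·54 = 580
D3: 5·715 + 5·102 = 4085
D4: 5·583 + 5·132 = 3575
D5: 5·288 + 5·168 = 2280
D6: 5·788 + 5·78 = 4330
D7: 5·597 + 5·182 = 3895
D8: 5·124 + 5·143 = 1335
D9: 5·254 + 5·23 = 1385
Lowest: D2 at 580.

D2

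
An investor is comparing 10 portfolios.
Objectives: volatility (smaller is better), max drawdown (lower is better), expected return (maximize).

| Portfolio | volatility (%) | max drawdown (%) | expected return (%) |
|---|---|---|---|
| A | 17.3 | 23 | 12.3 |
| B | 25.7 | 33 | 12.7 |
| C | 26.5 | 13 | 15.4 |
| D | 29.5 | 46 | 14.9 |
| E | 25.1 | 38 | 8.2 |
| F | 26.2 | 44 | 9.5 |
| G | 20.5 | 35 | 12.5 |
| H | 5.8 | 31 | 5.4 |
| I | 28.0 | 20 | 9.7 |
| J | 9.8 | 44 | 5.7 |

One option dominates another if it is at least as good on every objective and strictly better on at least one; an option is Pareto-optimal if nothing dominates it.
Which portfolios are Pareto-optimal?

A, B, C, G, H, J

A: not dominated.
B: not dominated.
C: not dominated (best max drawdown).
D: dominated by C (volatility 26.5≤29.5, max drawdown 13≤46, expected return 15.4≥14.9).
E: dominated by A (volatility 17.3≤25.1, max drawdown 23≤38, expected return 12.3≥8.2).
F: dominated by A (volatility 17.3≤26.2, max drawdown 23≤44, expected return 12.3≥9.5).
G: not dominated.
H: not dominated (best volatility).
I: dominated by C (volatility 26.5≤28.0, max drawdown 13≤20, expected return 15.4≥9.7).
J: not dominated.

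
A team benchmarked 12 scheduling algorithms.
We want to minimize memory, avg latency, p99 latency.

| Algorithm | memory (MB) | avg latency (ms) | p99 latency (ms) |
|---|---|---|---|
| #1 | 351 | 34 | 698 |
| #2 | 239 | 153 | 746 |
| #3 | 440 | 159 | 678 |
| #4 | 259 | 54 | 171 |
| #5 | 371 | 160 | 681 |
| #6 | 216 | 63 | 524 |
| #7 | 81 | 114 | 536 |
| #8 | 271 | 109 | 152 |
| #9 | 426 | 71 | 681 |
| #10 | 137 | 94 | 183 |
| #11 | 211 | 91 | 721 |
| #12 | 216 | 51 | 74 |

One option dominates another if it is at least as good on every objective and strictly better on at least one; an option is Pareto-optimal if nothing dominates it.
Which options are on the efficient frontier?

#1: not dominated (best avg latency).
#2: dominated by #6 (memory 216≤239, avg latency 63≤153, p99 latency 524≤746).
#3: dominated by #4 (memory 259≤440, avg latency 54≤159, p99 latency 171≤678).
#4: dominated by #12 (memory 216≤259, avg latency 51≤54, p99 latency 74≤171).
#5: dominated by #4 (memory 259≤371, avg latency 54≤160, p99 latency 171≤681).
#6: dominated by #12 (memory 216≤216, avg latency 51≤63, p99 latency 74≤524).
#7: not dominated (best memory).
#8: dominated by #12 (memory 216≤271, avg latency 51≤109, p99 latency 74≤152).
#9: dominated by #4 (memory 259≤426, avg latency 54≤71, p99 latency 171≤681).
#10: not dominated.
#11: not dominated.
#12: not dominated (best p99 latency).

#1, #7, #10, #11, #12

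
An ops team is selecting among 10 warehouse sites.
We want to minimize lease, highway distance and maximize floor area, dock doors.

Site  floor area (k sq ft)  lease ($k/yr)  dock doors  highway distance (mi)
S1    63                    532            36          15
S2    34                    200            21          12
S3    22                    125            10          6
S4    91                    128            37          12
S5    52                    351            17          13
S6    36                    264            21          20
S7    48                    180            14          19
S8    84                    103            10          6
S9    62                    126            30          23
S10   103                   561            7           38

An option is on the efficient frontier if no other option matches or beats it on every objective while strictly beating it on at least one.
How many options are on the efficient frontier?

S1: dominated by S4 (floor area 91≥63, lease 128≤532, dock doors 37≥36, highway distance 12≤15).
S2: dominated by S4 (floor area 91≥34, lease 128≤200, dock doors 37≥21, highway distance 12≤12).
S3: dominated by S8 (floor area 84≥22, lease 103≤125, dock doors 10≥10, highway distance 6≤6).
S4: not dominated (best dock doors).
S5: dominated by S4 (floor area 91≥52, lease 128≤351, dock doors 37≥17, highway distance 12≤13).
S6: dominated by S4 (floor area 91≥36, lease 128≤264, dock doors 37≥21, highway distance 12≤20).
S7: dominated by S4 (floor area 91≥48, lease 128≤180, dock doors 37≥14, highway distance 12≤19).
S8: not dominated (best lease).
S9: not dominated.
S10: not dominated (best floor area).
Pareto-optimal: S4, S8, S9, S10 → 4.

4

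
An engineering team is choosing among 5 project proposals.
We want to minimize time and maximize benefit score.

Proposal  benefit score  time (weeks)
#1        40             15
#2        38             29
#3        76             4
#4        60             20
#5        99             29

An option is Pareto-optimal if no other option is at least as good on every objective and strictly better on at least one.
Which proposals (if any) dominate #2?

#1, #3, #4, #5

#1: benefit score 40≥38, time 15≤29 — dominates #2.
#3: benefit score 76≥38, time 4≤29 — dominates #2.
#4: benefit score 60≥38, time 20≤29 — dominates #2.
#5: benefit score 99≥38, time 29≤29 — dominates #2.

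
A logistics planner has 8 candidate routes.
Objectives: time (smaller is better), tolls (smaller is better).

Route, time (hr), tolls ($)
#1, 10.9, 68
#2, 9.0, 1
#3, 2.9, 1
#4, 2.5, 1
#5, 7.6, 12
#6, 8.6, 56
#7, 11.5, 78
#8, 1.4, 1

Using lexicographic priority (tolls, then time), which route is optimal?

First minimize tolls: best is 1, kept {#2, #3, #4, #8}.
Then minimize time: best is 1.4, kept {#8}.

#8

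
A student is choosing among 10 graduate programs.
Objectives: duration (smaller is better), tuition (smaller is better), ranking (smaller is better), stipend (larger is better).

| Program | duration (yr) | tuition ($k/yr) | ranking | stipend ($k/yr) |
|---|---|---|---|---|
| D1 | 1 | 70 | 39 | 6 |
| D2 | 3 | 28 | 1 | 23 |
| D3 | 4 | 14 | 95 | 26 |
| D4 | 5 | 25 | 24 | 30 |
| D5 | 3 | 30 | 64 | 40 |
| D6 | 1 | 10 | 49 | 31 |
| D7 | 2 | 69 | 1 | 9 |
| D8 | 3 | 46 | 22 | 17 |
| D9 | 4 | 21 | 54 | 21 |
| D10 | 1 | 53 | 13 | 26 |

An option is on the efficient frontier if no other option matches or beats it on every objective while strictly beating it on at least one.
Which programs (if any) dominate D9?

D6: duration 1≤4, tuition 10≤21, ranking 49≤54, stipend 31≥21 — dominates D9.
Others (D1, D2, D3, D4, D5, D7, D8, D10) are each worse than D9 on at least one objective.

D6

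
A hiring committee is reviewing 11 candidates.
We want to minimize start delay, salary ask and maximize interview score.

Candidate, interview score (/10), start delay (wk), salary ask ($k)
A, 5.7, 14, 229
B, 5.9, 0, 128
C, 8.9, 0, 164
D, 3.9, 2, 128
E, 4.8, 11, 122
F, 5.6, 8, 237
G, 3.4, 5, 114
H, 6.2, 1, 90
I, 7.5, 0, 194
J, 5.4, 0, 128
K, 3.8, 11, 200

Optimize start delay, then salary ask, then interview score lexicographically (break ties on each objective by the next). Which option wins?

B

First minimize start delay: best is 0, kept {B, C, I, J}.
Then minimize salary ask: best is 128, kept {B, J}.
Then maximize interview score: best is 5.9, kept {B}.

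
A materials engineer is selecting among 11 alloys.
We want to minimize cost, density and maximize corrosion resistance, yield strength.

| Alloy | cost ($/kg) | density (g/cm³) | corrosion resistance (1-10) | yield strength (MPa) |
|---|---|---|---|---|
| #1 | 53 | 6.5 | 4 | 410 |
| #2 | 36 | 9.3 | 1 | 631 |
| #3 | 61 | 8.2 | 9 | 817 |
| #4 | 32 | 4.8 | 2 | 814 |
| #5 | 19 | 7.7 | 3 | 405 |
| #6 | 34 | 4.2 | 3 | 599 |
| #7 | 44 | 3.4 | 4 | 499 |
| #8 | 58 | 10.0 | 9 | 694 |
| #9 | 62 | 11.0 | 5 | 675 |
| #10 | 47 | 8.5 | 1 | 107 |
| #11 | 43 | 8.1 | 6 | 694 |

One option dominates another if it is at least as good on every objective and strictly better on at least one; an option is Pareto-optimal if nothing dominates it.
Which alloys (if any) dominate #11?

none

#1: worse on cost (53 vs 43).
#2: worse on density (9.3 vs 8.1).
#3: worse on cost (61 vs 43).
#4: worse on corrosion resistance (2 vs 6).
#5: worse on corrosion resistance (3 vs 6).
#6: worse on corrosion resistance (3 vs 6).
#7: worse on cost (44 vs 43).
#8: worse on cost (58 vs 43).
#9: worse on cost (62 vs 43).
#10: worse on cost (47 vs 43).
No option dominates #11.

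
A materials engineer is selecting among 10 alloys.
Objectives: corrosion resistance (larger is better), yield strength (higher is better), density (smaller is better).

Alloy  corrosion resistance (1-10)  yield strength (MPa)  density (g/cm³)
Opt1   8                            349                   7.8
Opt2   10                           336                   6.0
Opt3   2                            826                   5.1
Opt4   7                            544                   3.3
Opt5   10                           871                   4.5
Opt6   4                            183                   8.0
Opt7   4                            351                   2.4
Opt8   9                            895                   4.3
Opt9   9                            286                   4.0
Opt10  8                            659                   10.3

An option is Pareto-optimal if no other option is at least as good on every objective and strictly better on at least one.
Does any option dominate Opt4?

Opt1: worse on yield strength (349 vs 544).
Opt2: worse on yield strength (336 vs 544).
Opt3: worse on corrosion resistance (2 vs 7).
Opt5: worse on density (4.5 vs 3.3).
Opt6: worse on corrosion resistance (4 vs 7).
Opt7: worse on corrosion resistance (4 vs 7).
Opt8: worse on density (4.3 vs 3.3).
Opt9: worse on yield strength (286 vs 544).
Opt10: worse on density (10.3 vs 3.3).
No option is at least as good as Opt4 on every objective and strictly better on one.

No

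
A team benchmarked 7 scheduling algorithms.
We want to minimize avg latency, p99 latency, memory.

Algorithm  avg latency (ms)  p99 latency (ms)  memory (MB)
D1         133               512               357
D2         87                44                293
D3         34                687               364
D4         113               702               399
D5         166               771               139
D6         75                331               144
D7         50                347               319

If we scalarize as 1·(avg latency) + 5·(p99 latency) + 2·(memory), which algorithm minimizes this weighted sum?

D2

D1: 1·133 + 5·512 + 2·357 = 3407
D2: 1·87 + 5·44 + 2·293 = 893
D3: 1·34 + 5·687 + 2·364 = 4197
D4: 1·113 + 5·702 + 2·399 = 4421
D5: 1·166 + 5·771 + 2·139 = 4299
D6: 1·75 + 5·331 + 2·144 = 2018
D7: 1·50 + 5·347 + 2·319 = 2423
Lowest: D2 at 893.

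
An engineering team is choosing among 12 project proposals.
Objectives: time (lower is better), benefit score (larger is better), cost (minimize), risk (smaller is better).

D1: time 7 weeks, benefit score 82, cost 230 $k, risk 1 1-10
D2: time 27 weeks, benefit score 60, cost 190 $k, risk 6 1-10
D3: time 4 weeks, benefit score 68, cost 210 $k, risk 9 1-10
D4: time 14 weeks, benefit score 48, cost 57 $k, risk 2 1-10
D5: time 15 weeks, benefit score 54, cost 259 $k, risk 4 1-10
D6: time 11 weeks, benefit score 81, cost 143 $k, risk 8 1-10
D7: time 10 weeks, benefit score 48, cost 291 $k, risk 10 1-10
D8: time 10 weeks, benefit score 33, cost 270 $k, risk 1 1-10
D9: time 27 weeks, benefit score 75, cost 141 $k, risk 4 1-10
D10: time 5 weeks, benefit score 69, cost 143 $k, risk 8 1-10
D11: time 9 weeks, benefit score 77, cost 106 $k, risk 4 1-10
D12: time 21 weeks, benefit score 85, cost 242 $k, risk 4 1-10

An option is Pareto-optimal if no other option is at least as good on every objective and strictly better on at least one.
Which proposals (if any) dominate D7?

D1, D3, D10, D11

D1: time 7≤10, benefit score 82≥48, cost 230≤291, risk 1≤10 — dominates D7.
D3: time 4≤10, benefit score 68≥48, cost 210≤291, risk 9≤10 — dominates D7.
D10: time 5≤10, benefit score 69≥48, cost 143≤291, risk 8≤10 — dominates D7.
D11: time 9≤10, benefit score 77≥48, cost 106≤291, risk 4≤10 — dominates D7.
Others (D2, D4, D5, D6, D8, D9, D12) are each worse than D7 on at least one objective.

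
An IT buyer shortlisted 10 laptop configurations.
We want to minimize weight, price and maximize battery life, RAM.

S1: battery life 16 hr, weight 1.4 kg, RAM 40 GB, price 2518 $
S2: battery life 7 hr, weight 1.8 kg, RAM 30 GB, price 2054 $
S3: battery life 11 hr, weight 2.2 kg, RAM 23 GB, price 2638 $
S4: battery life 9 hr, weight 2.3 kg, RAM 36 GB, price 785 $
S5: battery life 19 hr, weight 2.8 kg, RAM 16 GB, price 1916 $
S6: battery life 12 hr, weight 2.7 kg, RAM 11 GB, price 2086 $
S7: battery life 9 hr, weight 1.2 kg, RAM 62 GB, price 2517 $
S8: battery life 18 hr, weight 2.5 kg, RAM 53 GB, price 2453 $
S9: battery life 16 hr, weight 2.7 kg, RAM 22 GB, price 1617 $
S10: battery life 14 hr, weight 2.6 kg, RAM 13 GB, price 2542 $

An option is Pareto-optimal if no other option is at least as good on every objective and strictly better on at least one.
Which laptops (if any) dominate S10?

S1: battery life 16≥14, weight 1.4≤2.6, RAM 40≥13, price 2518≤2542 — dominates S10.
S8: battery life 18≥14, weight 2.5≤2.6, RAM 53≥13, price 2453≤2542 — dominates S10.
Others (S2, S3, S4, S5, S6, S7, S9) are each worse than S10 on at least one objective.

S1, S8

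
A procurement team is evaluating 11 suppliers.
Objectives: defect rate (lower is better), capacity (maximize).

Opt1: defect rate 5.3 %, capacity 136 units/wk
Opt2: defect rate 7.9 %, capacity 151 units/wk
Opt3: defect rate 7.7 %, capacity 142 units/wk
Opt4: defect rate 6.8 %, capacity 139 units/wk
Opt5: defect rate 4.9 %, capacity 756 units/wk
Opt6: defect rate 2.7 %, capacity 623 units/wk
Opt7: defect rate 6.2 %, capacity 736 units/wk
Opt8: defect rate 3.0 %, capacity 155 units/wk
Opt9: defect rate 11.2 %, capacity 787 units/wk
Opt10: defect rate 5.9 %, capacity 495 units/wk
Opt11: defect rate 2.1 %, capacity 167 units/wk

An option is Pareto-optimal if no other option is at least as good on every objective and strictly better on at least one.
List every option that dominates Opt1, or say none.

Opt5: defect rate 4.9≤5.3, capacity 756≥136 — dominates Opt1.
Opt6: defect rate 2.7≤5.3, capacity 623≥136 — dominates Opt1.
Opt8: defect rate 3.0≤5.3, capacity 155≥136 — dominates Opt1.
Opt11: defect rate 2.1≤5.3, capacity 167≥136 — dominates Opt1.
Others (Opt2, Opt3, Opt4, Opt7, Opt9, Opt10) are each worse than Opt1 on at least one objective.

Opt5, Opt6, Opt8, Opt11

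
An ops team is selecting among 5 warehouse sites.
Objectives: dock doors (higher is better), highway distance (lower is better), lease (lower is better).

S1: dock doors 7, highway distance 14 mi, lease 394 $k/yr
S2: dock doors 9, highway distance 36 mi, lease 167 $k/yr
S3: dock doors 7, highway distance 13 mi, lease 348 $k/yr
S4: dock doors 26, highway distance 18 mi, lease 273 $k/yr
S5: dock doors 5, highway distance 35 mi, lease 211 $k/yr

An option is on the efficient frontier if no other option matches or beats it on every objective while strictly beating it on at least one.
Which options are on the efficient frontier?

S1: dominated by S3 (dock doors 7≥7, highway distance 13≤14, lease 348≤394).
S2: not dominated (best lease).
S3: not dominated (best highway distance).
S4: not dominated (best dock doors).
S5: not dominated.

S2, S3, S4, S5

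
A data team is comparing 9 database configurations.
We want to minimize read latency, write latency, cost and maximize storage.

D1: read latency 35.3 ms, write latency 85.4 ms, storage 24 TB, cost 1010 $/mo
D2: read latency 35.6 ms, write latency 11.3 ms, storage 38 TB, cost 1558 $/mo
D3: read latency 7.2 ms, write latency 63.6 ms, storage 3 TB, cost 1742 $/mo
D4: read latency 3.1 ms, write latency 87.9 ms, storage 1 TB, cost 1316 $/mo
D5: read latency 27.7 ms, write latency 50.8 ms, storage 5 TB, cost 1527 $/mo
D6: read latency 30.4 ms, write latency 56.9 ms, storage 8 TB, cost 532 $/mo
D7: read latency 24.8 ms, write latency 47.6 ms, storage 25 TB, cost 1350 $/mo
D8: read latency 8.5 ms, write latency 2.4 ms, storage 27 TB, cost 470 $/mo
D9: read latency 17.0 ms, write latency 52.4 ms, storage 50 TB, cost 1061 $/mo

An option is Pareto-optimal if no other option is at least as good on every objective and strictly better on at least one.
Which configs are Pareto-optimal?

D2, D3, D4, D8, D9

D1: dominated by D8 (read latency 8.5≤35.3, write latency 2.4≤85.4, storage 27≥24, cost 470≤1010).
D2: not dominated.
D3: not dominated.
D4: not dominated (best read latency).
D5: dominated by D7 (read latency 24.8≤27.7, write latency 47.6≤50.8, storage 25≥5, cost 1350≤1527).
D6: dominated by D8 (read latency 8.5≤30.4, write latency 2.4≤56.9, storage 27≥8, cost 470≤532).
D7: dominated by D8 (read latency 8.5≤24.8, write latency 2.4≤47.6, storage 27≥25, cost 470≤1350).
D8: not dominated (best write latency).
D9: not dominated (best storage).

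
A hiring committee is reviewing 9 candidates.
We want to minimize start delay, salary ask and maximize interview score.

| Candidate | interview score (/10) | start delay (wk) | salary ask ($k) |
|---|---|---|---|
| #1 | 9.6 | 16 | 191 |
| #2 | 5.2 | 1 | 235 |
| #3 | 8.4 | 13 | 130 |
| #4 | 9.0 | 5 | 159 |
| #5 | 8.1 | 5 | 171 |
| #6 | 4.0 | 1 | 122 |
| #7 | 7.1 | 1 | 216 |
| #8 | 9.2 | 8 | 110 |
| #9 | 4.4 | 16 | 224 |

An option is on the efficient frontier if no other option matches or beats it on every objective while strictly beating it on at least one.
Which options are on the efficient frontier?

#1: not dominated (best interview score).
#2: dominated by #7 (interview score 7.1≥5.2, start delay 1≤1, salary ask 216≤235).
#3: dominated by #8 (interview score 9.2≥8.4, start delay 8≤13, salary ask 110≤130).
#4: not dominated.
#5: dominated by #4 (interview score 9.0≥8.1, start delay 5≤5, salary ask 159≤171).
#6: not dominated.
#7: not dominated.
#8: not dominated (best salary ask).
#9: dominated by #1 (interview score 9.6≥4.4, start delay 16≤16, salary ask 191≤224).

#1, #4, #6, #7, #8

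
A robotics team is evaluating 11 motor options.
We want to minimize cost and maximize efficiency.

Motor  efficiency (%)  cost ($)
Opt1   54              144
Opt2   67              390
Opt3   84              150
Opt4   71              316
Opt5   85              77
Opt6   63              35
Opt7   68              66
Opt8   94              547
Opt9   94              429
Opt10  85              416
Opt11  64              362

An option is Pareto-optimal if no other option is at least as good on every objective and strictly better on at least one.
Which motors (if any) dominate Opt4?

Opt3, Opt5

Opt3: efficiency 84≥71, cost 150≤316 — dominates Opt4.
Opt5: efficiency 85≥71, cost 77≤316 — dominates Opt4.
Others (Opt1, Opt2, Opt6, Opt7, Opt8, Opt9, Opt10, Opt11) are each worse than Opt4 on at least one objective.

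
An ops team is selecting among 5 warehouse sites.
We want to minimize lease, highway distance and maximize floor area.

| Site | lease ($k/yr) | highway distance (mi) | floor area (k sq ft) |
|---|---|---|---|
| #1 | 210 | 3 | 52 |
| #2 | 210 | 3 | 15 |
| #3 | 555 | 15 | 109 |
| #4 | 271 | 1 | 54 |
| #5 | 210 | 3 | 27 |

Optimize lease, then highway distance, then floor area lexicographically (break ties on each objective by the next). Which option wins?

#1

First minimize lease: best is 210, kept {#1, #2, #5}.
Then minimize highway distance: best is 3, kept {#1, #2, #5}.
Then maximize floor area: best is 52, kept {#1}.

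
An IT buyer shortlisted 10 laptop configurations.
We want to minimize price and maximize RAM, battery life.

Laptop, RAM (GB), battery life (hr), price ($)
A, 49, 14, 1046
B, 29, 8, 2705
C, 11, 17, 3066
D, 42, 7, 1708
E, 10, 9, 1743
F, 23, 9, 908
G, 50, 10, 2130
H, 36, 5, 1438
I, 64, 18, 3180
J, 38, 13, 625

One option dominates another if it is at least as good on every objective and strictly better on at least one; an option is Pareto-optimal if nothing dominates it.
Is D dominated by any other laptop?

Yes

A vs D: RAM 49≥42, battery life 14≥7, price 1046≤1708 — A is at least as good on every objective and strictly better on at least one, so A dominates D.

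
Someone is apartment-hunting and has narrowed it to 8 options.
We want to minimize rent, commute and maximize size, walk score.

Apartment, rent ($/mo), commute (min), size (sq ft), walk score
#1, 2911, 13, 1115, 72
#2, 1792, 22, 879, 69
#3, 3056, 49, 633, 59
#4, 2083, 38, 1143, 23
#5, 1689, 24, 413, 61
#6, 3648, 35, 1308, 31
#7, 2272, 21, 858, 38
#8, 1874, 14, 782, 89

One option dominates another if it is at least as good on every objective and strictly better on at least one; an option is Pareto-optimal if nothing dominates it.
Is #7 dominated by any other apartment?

No

#1: worse on rent (2911 vs 2272).
#2: worse on commute (22 vs 21).
#3: worse on rent (3056 vs 2272).
#4: worse on commute (38 vs 21).
#5: worse on commute (24 vs 21).
#6: worse on rent (3648 vs 2272).
#8: worse on size (782 vs 858).
No option is at least as good as #7 on every objective and strictly better on one.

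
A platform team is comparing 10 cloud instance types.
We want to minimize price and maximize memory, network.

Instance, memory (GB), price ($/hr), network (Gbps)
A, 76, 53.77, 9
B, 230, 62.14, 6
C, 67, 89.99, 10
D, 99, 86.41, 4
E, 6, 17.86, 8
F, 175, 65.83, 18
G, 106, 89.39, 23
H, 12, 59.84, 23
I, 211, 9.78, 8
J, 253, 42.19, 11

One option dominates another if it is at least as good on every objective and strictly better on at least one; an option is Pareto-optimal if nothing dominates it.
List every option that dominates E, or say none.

I

I: memory 211≥6, price 9.78≤17.86, network 8≥8 — dominates E.
Others (A, B, C, D, F, G, H, J) are each worse than E on at least one objective.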